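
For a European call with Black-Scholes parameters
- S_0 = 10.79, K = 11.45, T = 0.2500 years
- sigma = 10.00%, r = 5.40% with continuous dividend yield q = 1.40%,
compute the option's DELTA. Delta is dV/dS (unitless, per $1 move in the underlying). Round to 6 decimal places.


Answer: Delta = 0.167338

Derivation:
d1 = -0.9623990146; d2 = -1.0123990146
phi(d1) = 0.2510647350; exp(-qT) = 0.9965061179; exp(-rT) = 0.9865907163
N(d1) = 0.1679246042
Delta = exp(-qT) * N(d1) = 0.9965061179 * 0.1679246042 = 0.167338


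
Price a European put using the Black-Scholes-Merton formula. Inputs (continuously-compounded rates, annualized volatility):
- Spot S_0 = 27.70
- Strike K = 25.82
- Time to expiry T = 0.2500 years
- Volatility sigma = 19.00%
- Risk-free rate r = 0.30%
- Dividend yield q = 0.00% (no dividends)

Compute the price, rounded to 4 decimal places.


Answer: Price = 0.3342

Derivation:
d1 = (ln(S/K) + (r - q + 0.5*sigma^2) * T) / (sigma * sqrt(T)) = 0.79521608
d2 = d1 - sigma * sqrt(T) = 0.70021608
exp(-rT) = 0.99925028; exp(-qT) = 1.00000000
P = K * exp(-rT) * N(-d2) - S_0 * exp(-qT) * N(-d1)
N(-d1) = 0.21324391; N(-d2) = 0.24189618
P = 25.8200 * 0.99925028 * 0.24189618 - 27.7000 * 1.00000000 * 0.21324391 = 0.3342


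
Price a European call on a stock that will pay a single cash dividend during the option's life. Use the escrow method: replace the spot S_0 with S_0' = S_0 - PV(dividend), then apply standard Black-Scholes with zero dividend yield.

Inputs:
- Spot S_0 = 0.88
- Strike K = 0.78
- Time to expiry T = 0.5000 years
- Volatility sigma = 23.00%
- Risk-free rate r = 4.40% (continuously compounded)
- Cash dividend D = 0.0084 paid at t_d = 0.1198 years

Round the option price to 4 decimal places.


PV(D) = D * exp(-r * t_d) = 0.0084 * 0.99474267 = 0.00835584
S_0' = S_0 - PV(D) = 0.8800 - 0.00835584 = 0.87164416
d1 = (ln(S_0'/K) + (r + sigma^2/2)*T) / (sigma*sqrt(T)) = 0.89963873
d2 = d1 - sigma*sqrt(T) = 0.73700417
exp(-rT) = 0.97824024
N(d1) = 0.81584373; N(d2) = 0.76944009
C = S_0' * N(d1) - K * exp(-rT) * N(d2) = 0.87164416 * 0.81584373 - 0.7800 * 0.97824024 * 0.76944009 = 0.1240

Answer: Price = 0.1240


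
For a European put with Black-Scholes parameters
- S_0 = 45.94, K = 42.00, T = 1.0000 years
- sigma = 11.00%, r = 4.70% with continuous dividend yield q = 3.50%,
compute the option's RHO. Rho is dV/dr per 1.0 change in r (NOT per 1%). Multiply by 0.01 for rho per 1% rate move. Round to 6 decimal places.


Answer: Rho = -7.708086

Derivation:
d1 = 0.9792416271; d2 = 0.8692416271
phi(d1) = 0.2469929179; exp(-qT) = 0.9656054163; exp(-rT) = 0.9540873976
N(-d2) = 0.1923574916
Rho = -K*T*exp(-rT)*N(-d2) = -42.0000 * 1.0000 * 0.9540873976 * 0.1923574916 = -7.708086


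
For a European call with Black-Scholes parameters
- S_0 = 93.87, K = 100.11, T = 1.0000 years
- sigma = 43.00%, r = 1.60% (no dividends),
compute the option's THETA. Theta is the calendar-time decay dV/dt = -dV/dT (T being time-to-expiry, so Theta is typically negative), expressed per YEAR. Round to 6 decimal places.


Answer: Theta = -8.595117

Derivation:
d1 = 0.1025378254; d2 = -0.3274621746
phi(d1) = 0.3968505427; exp(-qT) = 1.0000000000; exp(-rT) = 0.9841273201
Theta = -S*exp(-qT)*phi(d1)*sigma/(2*sqrt(T)) - r*K*exp(-rT)*N(d2) + q*S*exp(-qT)*N(d1)
N(d1) = 0.5408351046; N(d2) = 0.3716591738; sqrt(T) = 1.0000000000
Term 1 = -93.8700 * 1.0000000000 * 0.3968505427 * 0.4300 / (2 * 1.0000000000) = -8.0092574953
Term 2 = -0.0160 * 100.1100 * 0.9841273201 * 0.3716591738 = -0.5858596522
Term 3 = 0 (no dividend yield, q = 0)
Theta = -8.0092574953 + (-0.5858596522) + (0.0000000000) = -8.595117


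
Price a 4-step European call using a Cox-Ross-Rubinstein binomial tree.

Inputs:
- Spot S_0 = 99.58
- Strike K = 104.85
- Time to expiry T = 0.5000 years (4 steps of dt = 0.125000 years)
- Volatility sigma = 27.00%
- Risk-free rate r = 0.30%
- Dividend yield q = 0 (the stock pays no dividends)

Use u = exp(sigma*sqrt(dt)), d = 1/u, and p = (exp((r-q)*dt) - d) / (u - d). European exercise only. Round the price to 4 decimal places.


Answer: Price = V(0,0) = 5.7125

Derivation:
dt = T/N = 0.125000
u = exp(sigma*sqrt(dt)) = 1.100164; d = 1/u = 0.908955
p = (exp((r-q)*dt) - d) / (u - d) = 0.478115
Discount per step: exp(-r*dt) = 0.999625
Stock lattice S(k, i) with i counting down-moves:
  k=0: S(0,0) = 99.5800
  k=1: S(1,0) = 109.5543; S(1,1) = 90.5138
  k=2: S(2,0) = 120.5278; S(2,1) = 99.5800; S(2,2) = 82.2730
  k=3: S(3,0) = 132.6003; S(3,1) = 109.5543; S(3,2) = 90.5138; S(3,3) = 74.7824
  k=4: S(4,0) = 145.8821; S(4,1) = 120.5278; S(4,2) = 99.5800; S(4,3) = 82.2730; S(4,4) = 67.9739
Terminal payoffs V(N, i) = max(S_T - K, 0):
  V(4,0) = 41.032135; V(4,1) = 15.677769; V(4,2) = 0.000000; V(4,3) = 0.000000; V(4,4) = 0.000000
Backward induction: V(k, i) = exp(-r*dt) * [p * V(k+1, i) + (1-p) * V(k+1, i+1)].
  V(3,0) = exp(-r*dt) * [p*41.032135 + (1-p)*15.677769] = 27.789644
  V(3,1) = exp(-r*dt) * [p*15.677769 + (1-p)*0.000000] = 7.492963
  V(3,2) = exp(-r*dt) * [p*0.000000 + (1-p)*0.000000] = 0.000000
  V(3,3) = exp(-r*dt) * [p*0.000000 + (1-p)*0.000000] = 0.000000
  V(2,0) = exp(-r*dt) * [p*27.789644 + (1-p)*7.492963] = 17.190660
  V(2,1) = exp(-r*dt) * [p*7.492963 + (1-p)*0.000000] = 3.581154
  V(2,2) = exp(-r*dt) * [p*0.000000 + (1-p)*0.000000] = 0.000000
  V(1,0) = exp(-r*dt) * [p*17.190660 + (1-p)*3.581154] = 10.084278
  V(1,1) = exp(-r*dt) * [p*3.581154 + (1-p)*0.000000] = 1.711561
  V(0,0) = exp(-r*dt) * [p*10.084278 + (1-p)*1.711561] = 5.712538


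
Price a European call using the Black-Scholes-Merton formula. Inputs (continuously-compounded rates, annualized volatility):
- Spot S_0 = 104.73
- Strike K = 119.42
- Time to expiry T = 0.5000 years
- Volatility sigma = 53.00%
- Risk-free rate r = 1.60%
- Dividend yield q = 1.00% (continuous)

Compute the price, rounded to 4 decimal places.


Answer: Price = 10.3659

Derivation:
d1 = (ln(S/K) + (r - q + 0.5*sigma^2) * T) / (sigma * sqrt(T)) = -0.15485927
d2 = d1 - sigma * sqrt(T) = -0.52962586
exp(-rT) = 0.99203191; exp(-qT) = 0.99501248
C = S_0 * exp(-qT) * N(d1) - K * exp(-rT) * N(d2)
N(d1) = 0.43846613; N(d2) = 0.29818568
C = 104.7300 * 0.99501248 * 0.43846613 - 119.4200 * 0.99203191 * 0.29818568 = 10.3659


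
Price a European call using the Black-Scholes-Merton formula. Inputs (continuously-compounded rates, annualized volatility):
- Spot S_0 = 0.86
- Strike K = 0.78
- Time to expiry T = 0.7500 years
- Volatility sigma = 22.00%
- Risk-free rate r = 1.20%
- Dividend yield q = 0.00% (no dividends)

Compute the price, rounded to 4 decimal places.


Answer: Price = 0.1149

Derivation:
d1 = (ln(S/K) + (r - q + 0.5*sigma^2) * T) / (sigma * sqrt(T)) = 0.65496960
d2 = d1 - sigma * sqrt(T) = 0.46444402
exp(-rT) = 0.99104038; exp(-qT) = 1.00000000
C = S_0 * exp(-qT) * N(d1) - K * exp(-rT) * N(d2)
N(d1) = 0.74375634; N(d2) = 0.67883517
C = 0.8600 * 1.00000000 * 0.74375634 - 0.7800 * 0.99104038 * 0.67883517 = 0.1149


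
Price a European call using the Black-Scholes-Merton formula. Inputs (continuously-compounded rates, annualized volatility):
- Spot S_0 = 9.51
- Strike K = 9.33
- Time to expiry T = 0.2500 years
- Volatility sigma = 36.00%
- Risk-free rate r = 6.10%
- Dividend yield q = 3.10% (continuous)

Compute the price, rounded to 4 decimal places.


Answer: Price = 0.7990

Derivation:
d1 = (ln(S/K) + (r - q + 0.5*sigma^2) * T) / (sigma * sqrt(T)) = 0.23782701
d2 = d1 - sigma * sqrt(T) = 0.05782701
exp(-rT) = 0.98486569; exp(-qT) = 0.99227995
C = S_0 * exp(-qT) * N(d1) - K * exp(-rT) * N(d2)
N(d1) = 0.59399237; N(d2) = 0.52305679
C = 9.5100 * 0.99227995 * 0.59399237 - 9.3300 * 0.98486569 * 0.52305679 = 0.7990


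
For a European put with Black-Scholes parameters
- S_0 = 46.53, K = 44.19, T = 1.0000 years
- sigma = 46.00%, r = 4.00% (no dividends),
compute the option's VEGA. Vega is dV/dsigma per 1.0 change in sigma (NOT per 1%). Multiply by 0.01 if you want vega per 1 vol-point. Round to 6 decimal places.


Answer: Vega = 16.929936

Derivation:
d1 = 0.4291277102; d2 = -0.0308722898
phi(d1) = 0.3638499109; exp(-qT) = 1.0000000000; exp(-rT) = 0.9607894392
Vega = S * exp(-qT) * phi(d1) * sqrt(T) = 46.5300 * 1.0000000000 * 0.3638499109 * 1.0000000000 = 16.929936


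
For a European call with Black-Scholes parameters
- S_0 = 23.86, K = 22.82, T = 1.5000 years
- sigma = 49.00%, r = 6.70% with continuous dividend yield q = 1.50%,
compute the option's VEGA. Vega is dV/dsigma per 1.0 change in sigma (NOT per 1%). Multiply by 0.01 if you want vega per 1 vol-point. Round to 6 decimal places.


Answer: Vega = 10.037618

Derivation:
d1 = 0.5042967362; d2 = -0.0958282508
phi(d1) = 0.3513065298; exp(-qT) = 0.9777512372; exp(-rT) = 0.9043851124
Vega = S * exp(-qT) * phi(d1) * sqrt(T) = 23.8600 * 0.9777512372 * 0.3513065298 * 1.2247448714 = 10.037618


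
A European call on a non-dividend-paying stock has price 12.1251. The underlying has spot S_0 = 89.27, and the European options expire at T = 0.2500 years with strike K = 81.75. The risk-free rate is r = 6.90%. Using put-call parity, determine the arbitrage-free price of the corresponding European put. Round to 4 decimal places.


Answer: Put price = 3.2070

Derivation:
Put-call parity: C - P = S_0 * exp(-qT) - K * exp(-rT).
S_0 * exp(-qT) = 89.2700 * 1.00000000 = 89.27000000
K * exp(-rT) = 81.7500 * 0.98289793 = 80.35190573
P = C - S*exp(-qT) + K*exp(-rT)
P = 12.1251 - 89.27000000 + 80.35190573 = 3.2070


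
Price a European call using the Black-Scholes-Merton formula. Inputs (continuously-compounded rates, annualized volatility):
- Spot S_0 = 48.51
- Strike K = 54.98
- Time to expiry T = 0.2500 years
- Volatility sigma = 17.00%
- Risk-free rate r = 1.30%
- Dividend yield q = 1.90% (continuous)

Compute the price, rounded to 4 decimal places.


Answer: Price = 0.1308

Derivation:
d1 = (ln(S/K) + (r - q + 0.5*sigma^2) * T) / (sigma * sqrt(T)) = -1.44808259
d2 = d1 - sigma * sqrt(T) = -1.53308259
exp(-rT) = 0.99675528; exp(-qT) = 0.99526126
C = S_0 * exp(-qT) * N(d1) - K * exp(-rT) * N(d2)
N(d1) = 0.07379698; N(d2) = 0.06262775
C = 48.5100 * 0.99526126 * 0.07379698 - 54.9800 * 0.99675528 * 0.06262775 = 0.1308


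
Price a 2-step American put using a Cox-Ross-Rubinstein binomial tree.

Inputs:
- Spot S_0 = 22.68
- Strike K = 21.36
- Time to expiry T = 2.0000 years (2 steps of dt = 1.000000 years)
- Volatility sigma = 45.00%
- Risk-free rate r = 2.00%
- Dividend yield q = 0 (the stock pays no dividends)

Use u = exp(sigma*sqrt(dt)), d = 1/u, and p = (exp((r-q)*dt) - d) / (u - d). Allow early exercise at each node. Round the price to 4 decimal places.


dt = T/N = 1.000000
u = exp(sigma*sqrt(dt)) = 1.568312; d = 1/u = 0.637628
p = (exp((r-q)*dt) - d) / (u - d) = 0.411067
Discount per step: exp(-r*dt) = 0.980199
Stock lattice S(k, i) with i counting down-moves:
  k=0: S(0,0) = 22.6800
  k=1: S(1,0) = 35.5693; S(1,1) = 14.4614
  k=2: S(2,0) = 55.7838; S(2,1) = 22.6800; S(2,2) = 9.2210
Terminal payoffs V(N, i) = max(K - S_T, 0):
  V(2,0) = 0.000000; V(2,1) = 0.000000; V(2,2) = 12.139000
Backward induction: V(k, i) = exp(-r*dt) * [p * V(k+1, i) + (1-p) * V(k+1, i+1)]; then take max(V_cont, immediate exercise) for American.
  V(1,0) = exp(-r*dt) * [p*0.000000 + (1-p)*0.000000] = 0.000000; exercise = 0.000000; V(1,0) = max -> 0.000000
  V(1,1) = exp(-r*dt) * [p*0.000000 + (1-p)*12.139000] = 7.007501; exercise = 6.898594; V(1,1) = max -> 7.007501
  V(0,0) = exp(-r*dt) * [p*0.000000 + (1-p)*7.007501] = 4.045232; exercise = 0.000000; V(0,0) = max -> 4.045232

Answer: Price = V(0,0) = 4.0452


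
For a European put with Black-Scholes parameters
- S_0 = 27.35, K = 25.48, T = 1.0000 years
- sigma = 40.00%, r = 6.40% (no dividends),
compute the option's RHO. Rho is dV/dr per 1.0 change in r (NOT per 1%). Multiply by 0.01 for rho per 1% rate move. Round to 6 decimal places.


d1 = 0.5370567454; d2 = 0.1370567454
phi(d1) = 0.3453649803; exp(-qT) = 1.0000000000; exp(-rT) = 0.9380049995
N(-d2) = 0.4454929710
Rho = -K*T*exp(-rT)*N(-d2) = -25.4800 * 1.0000 * 0.9380049995 * 0.4454929710 = -10.647446

Answer: Rho = -10.647446


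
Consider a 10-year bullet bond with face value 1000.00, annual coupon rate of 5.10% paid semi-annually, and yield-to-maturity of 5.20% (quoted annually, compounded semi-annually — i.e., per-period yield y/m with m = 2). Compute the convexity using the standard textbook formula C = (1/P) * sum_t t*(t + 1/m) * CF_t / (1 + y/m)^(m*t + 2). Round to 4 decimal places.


Answer: Convexity = 72.9405

Derivation:
Coupon per period c = face * coupon_rate / m = 25.500000
Periods per year m = 2; per-period yield y/m = 0.026000
Number of cashflows N = 20
Cashflows (t years, CF_t, discount factor 1/(1+y/m)^(m*t), PV):
  t = 0.5000: CF_t = 25.500000, DF = 0.974659, PV = 24.853801
  t = 1.0000: CF_t = 25.500000, DF = 0.949960, PV = 24.223978
  t = 1.5000: CF_t = 25.500000, DF = 0.925887, PV = 23.610115
  t = 2.0000: CF_t = 25.500000, DF = 0.902424, PV = 23.011808
  t = 2.5000: CF_t = 25.500000, DF = 0.879555, PV = 22.428663
  t = 3.0000: CF_t = 25.500000, DF = 0.857266, PV = 21.860295
  t = 3.5000: CF_t = 25.500000, DF = 0.835542, PV = 21.306330
  t = 4.0000: CF_t = 25.500000, DF = 0.814369, PV = 20.766404
  t = 4.5000: CF_t = 25.500000, DF = 0.793732, PV = 20.240160
  t = 5.0000: CF_t = 25.500000, DF = 0.773618, PV = 19.727251
  t = 5.5000: CF_t = 25.500000, DF = 0.754013, PV = 19.227340
  t = 6.0000: CF_t = 25.500000, DF = 0.734906, PV = 18.740098
  t = 6.5000: CF_t = 25.500000, DF = 0.716282, PV = 18.265202
  t = 7.0000: CF_t = 25.500000, DF = 0.698131, PV = 17.802342
  t = 7.5000: CF_t = 25.500000, DF = 0.680440, PV = 17.351210
  t = 8.0000: CF_t = 25.500000, DF = 0.663197, PV = 16.911511
  t = 8.5000: CF_t = 25.500000, DF = 0.646390, PV = 16.482954
  t = 9.0000: CF_t = 25.500000, DF = 0.630010, PV = 16.065257
  t = 9.5000: CF_t = 25.500000, DF = 0.614045, PV = 15.658146
  t = 10.0000: CF_t = 1025.500000, DF = 0.598484, PV = 613.745681
Price P = sum_t PV_t = 992.278545
Convexity numerator sum_t t*(t + 1/m) * CF_t / (1+y/m)^(m*t + 2):
  t = 0.5000: term = 11.805057
  t = 1.0000: term = 34.517712
  t = 1.5000: term = 67.285988
  t = 2.0000: term = 109.301474
  t = 2.5000: term = 159.797477
  t = 3.0000: term = 218.047240
  t = 3.5000: term = 283.362235
  t = 4.0000: term = 355.090520
  t = 4.5000: term = 432.615156
  t = 5.0000: term = 515.352687
  t = 5.5000: term = 602.751681
  t = 6.0000: term = 694.291321
  t = 6.5000: term = 789.480060
  t = 7.0000: term = 887.854318
  t = 7.5000: term = 988.977241
  t = 8.0000: term = 1092.437499
  t = 8.5000: term = 1197.848134
  t = 9.0000: term = 1304.845462
  t = 9.5000: term = 1413.088003
  t = 10.0000: term = 61218.548289
Convexity = (1/P) * sum = 72377.297556 / 992.278545 = 72.940504


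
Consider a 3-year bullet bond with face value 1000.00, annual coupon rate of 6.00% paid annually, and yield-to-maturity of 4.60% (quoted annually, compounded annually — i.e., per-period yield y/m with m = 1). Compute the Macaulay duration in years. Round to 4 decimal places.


Answer: Macaulay duration = 2.8367 years

Derivation:
Coupon per period c = face * coupon_rate / m = 60.000000
Periods per year m = 1; per-period yield y/m = 0.046000
Number of cashflows N = 3
Cashflows (t years, CF_t, discount factor 1/(1+y/m)^(m*t), PV):
  t = 1.0000: CF_t = 60.000000, DF = 0.956023, PV = 57.361377
  t = 2.0000: CF_t = 60.000000, DF = 0.913980, PV = 54.838792
  t = 3.0000: CF_t = 1060.000000, DF = 0.873786, PV = 926.212871
Price P = sum_t PV_t = 1038.413040
Macaulay numerator sum_t t * PV_t:
  t * PV_t at t = 1.0000: 57.361377
  t * PV_t at t = 2.0000: 109.677584
  t * PV_t at t = 3.0000: 2778.638612
Macaulay duration D = (sum_t t * PV_t) / P = 2945.677573 / 1038.413040 = 2.836711


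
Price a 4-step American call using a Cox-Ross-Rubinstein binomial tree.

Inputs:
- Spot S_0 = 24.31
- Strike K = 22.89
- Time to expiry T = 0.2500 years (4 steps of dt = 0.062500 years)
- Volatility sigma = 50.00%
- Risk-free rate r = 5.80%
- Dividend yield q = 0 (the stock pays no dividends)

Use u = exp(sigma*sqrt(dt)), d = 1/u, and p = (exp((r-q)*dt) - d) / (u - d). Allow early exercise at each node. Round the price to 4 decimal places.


Answer: Price = V(0,0) = 3.3621

Derivation:
dt = T/N = 0.062500
u = exp(sigma*sqrt(dt)) = 1.133148; d = 1/u = 0.882497
p = (exp((r-q)*dt) - d) / (u - d) = 0.483279
Discount per step: exp(-r*dt) = 0.996382
Stock lattice S(k, i) with i counting down-moves:
  k=0: S(0,0) = 24.3100
  k=1: S(1,0) = 27.5468; S(1,1) = 21.4535
  k=2: S(2,0) = 31.2147; S(2,1) = 24.3100; S(2,2) = 18.9326
  k=3: S(3,0) = 35.3708; S(3,1) = 27.5468; S(3,2) = 21.4535; S(3,3) = 16.7080
  k=4: S(4,0) = 40.0804; S(4,1) = 31.2147; S(4,2) = 24.3100; S(4,3) = 18.9326; S(4,4) = 14.7448
Terminal payoffs V(N, i) = max(S_T - K, 0):
  V(4,0) = 17.190414; V(4,1) = 8.324658; V(4,2) = 1.420000; V(4,3) = 0.000000; V(4,4) = 0.000000
Backward induction: V(k, i) = exp(-r*dt) * [p * V(k+1, i) + (1-p) * V(k+1, i+1)]; then take max(V_cont, immediate exercise) for American.
  V(3,0) = exp(-r*dt) * [p*17.190414 + (1-p)*8.324658] = 12.563667; exercise = 12.480841; V(3,0) = max -> 12.563667
  V(3,1) = exp(-r*dt) * [p*8.324658 + (1-p)*1.420000] = 4.739665; exercise = 4.656839; V(3,1) = max -> 4.739665
  V(3,2) = exp(-r*dt) * [p*1.420000 + (1-p)*0.000000] = 0.683773; exercise = 0.000000; V(3,2) = max -> 0.683773
  V(3,3) = exp(-r*dt) * [p*0.000000 + (1-p)*0.000000] = 0.000000; exercise = 0.000000; V(3,3) = max -> 0.000000
  V(2,0) = exp(-r*dt) * [p*12.563667 + (1-p)*4.739665] = 8.490010; exercise = 8.324658; V(2,0) = max -> 8.490010
  V(2,1) = exp(-r*dt) * [p*4.739665 + (1-p)*0.683773] = 2.634334; exercise = 1.420000; V(2,1) = max -> 2.634334
  V(2,2) = exp(-r*dt) * [p*0.683773 + (1-p)*0.000000] = 0.329258; exercise = 0.000000; V(2,2) = max -> 0.329258
  V(1,0) = exp(-r*dt) * [p*8.490010 + (1-p)*2.634334] = 5.444489; exercise = 4.656839; V(1,0) = max -> 5.444489
  V(1,1) = exp(-r*dt) * [p*2.634334 + (1-p)*0.329258] = 1.438031; exercise = 0.000000; V(1,1) = max -> 1.438031
  V(0,0) = exp(-r*dt) * [p*5.444489 + (1-p)*1.438031] = 3.362059; exercise = 1.420000; V(0,0) = max -> 3.362059


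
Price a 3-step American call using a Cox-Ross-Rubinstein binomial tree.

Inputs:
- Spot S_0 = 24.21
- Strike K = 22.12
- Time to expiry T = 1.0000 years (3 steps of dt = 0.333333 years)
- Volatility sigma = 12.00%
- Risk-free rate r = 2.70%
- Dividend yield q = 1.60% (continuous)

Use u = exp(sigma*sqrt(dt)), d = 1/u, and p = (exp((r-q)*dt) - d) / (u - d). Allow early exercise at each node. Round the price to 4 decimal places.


dt = T/N = 0.333333
u = exp(sigma*sqrt(dt)) = 1.071738; d = 1/u = 0.933063
p = (exp((r-q)*dt) - d) / (u - d) = 0.509176
Discount per step: exp(-r*dt) = 0.991040
Stock lattice S(k, i) with i counting down-moves:
  k=0: S(0,0) = 24.2100
  k=1: S(1,0) = 25.9468; S(1,1) = 22.5895
  k=2: S(2,0) = 27.8082; S(2,1) = 24.2100; S(2,2) = 21.0774
  k=3: S(3,0) = 29.8031; S(3,1) = 25.9468; S(3,2) = 22.5895; S(3,3) = 19.6666
Terminal payoffs V(N, i) = max(S_T - K, 0):
  V(3,0) = 7.683084; V(3,1) = 3.826787; V(3,2) = 0.469467; V(3,3) = 0.000000
Backward induction: V(k, i) = exp(-r*dt) * [p * V(k+1, i) + (1-p) * V(k+1, i+1)]; then take max(V_cont, immediate exercise) for American.
  V(2,0) = exp(-r*dt) * [p*7.683084 + (1-p)*3.826787] = 5.738441; exercise = 5.688169; V(2,0) = max -> 5.738441
  V(2,1) = exp(-r*dt) * [p*3.826787 + (1-p)*0.469467] = 2.159411; exercise = 2.090000; V(2,1) = max -> 2.159411
  V(2,2) = exp(-r*dt) * [p*0.469467 + (1-p)*0.000000] = 0.236899; exercise = 0.000000; V(2,2) = max -> 0.236899
  V(1,0) = exp(-r*dt) * [p*5.738441 + (1-p)*2.159411] = 3.946091; exercise = 3.826787; V(1,0) = max -> 3.946091
  V(1,1) = exp(-r*dt) * [p*2.159411 + (1-p)*0.236899] = 1.204902; exercise = 0.469467; V(1,1) = max -> 1.204902
  V(0,0) = exp(-r*dt) * [p*3.946091 + (1-p)*1.204902] = 2.577348; exercise = 2.090000; V(0,0) = max -> 2.577348

Answer: Price = V(0,0) = 2.5773


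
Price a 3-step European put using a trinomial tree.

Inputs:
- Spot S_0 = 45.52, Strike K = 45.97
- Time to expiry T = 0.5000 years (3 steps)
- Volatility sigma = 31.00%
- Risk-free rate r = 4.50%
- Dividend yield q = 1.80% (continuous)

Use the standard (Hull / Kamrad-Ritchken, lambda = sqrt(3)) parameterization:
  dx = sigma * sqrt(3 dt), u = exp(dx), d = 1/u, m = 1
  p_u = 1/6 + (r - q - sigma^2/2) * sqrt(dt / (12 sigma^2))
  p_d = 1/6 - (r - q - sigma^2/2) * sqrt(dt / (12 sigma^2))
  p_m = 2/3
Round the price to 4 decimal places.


dt = T/N = 0.166667; dx = sigma*sqrt(3*dt) = 0.219203
u = exp(dx) = 1.245084; d = 1/u = 0.803159
p_u = 0.158664, p_m = 0.666667, p_d = 0.174669
Discount per step: exp(-r*dt) = 0.992528
Stock lattice S(k, j) with j the centered position index:
  k=0: S(0,+0) = 45.5200
  k=1: S(1,-1) = 36.5598; S(1,+0) = 45.5200; S(1,+1) = 56.6762
  k=2: S(2,-2) = 29.3633; S(2,-1) = 36.5598; S(2,+0) = 45.5200; S(2,+1) = 56.6762; S(2,+2) = 70.5667
  k=3: S(3,-3) = 23.5834; S(3,-2) = 29.3633; S(3,-1) = 36.5598; S(3,+0) = 45.5200; S(3,+1) = 56.6762; S(3,+2) = 70.5667; S(3,+3) = 87.8614
Terminal payoffs V(N, j) = max(K - S_T, 0):
  V(3,-3) = 22.386614; V(3,-2) = 16.606700; V(3,-1) = 9.410222; V(3,+0) = 0.450000; V(3,+1) = 0.000000; V(3,+2) = 0.000000; V(3,+3) = 0.000000
Backward induction: V(k, j) = exp(-r*dt) * [p_u * V(k+1, j+1) + p_m * V(k+1, j) + p_d * V(k+1, j-1)]
  V(2,-2) = exp(-r*dt) * [p_u*9.410222 + p_m*16.606700 + p_d*22.386614] = 16.351353
  V(2,-1) = exp(-r*dt) * [p_u*0.450000 + p_m*9.410222 + p_d*16.606700] = 9.176476
  V(2,+0) = exp(-r*dt) * [p_u*0.000000 + p_m*0.450000 + p_d*9.410222] = 1.929152
  V(2,+1) = exp(-r*dt) * [p_u*0.000000 + p_m*0.000000 + p_d*0.450000] = 0.078014
  V(2,+2) = exp(-r*dt) * [p_u*0.000000 + p_m*0.000000 + p_d*0.000000] = 0.000000
  V(1,-1) = exp(-r*dt) * [p_u*1.929152 + p_m*9.176476 + p_d*16.351353] = 9.210476
  V(1,+0) = exp(-r*dt) * [p_u*0.078014 + p_m*1.929152 + p_d*9.176476] = 2.879648
  V(1,+1) = exp(-r*dt) * [p_u*0.000000 + p_m*0.078014 + p_d*1.929152] = 0.386066
  V(0,+0) = exp(-r*dt) * [p_u*0.386066 + p_m*2.879648 + p_d*9.210476] = 3.562983

Answer: Price = V(0,0) = 3.5630


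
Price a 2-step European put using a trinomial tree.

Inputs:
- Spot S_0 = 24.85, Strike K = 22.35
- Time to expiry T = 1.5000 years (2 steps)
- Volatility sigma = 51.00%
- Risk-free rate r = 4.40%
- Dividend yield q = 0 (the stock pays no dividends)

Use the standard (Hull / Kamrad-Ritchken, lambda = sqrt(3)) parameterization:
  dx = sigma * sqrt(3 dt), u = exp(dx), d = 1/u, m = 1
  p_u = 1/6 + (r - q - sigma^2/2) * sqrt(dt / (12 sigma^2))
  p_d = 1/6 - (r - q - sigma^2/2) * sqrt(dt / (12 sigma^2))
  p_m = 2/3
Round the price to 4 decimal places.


Answer: Price = V(0,0) = 3.5047

Derivation:
dt = T/N = 0.750000; dx = sigma*sqrt(3*dt) = 0.765000
u = exp(dx) = 2.148994; d = 1/u = 0.465334
p_u = 0.124485, p_m = 0.666667, p_d = 0.208848
Discount per step: exp(-r*dt) = 0.967539
Stock lattice S(k, j) with j the centered position index:
  k=0: S(0,+0) = 24.8500
  k=1: S(1,-1) = 11.5635; S(1,+0) = 24.8500; S(1,+1) = 53.4025
  k=2: S(2,-2) = 5.3809; S(2,-1) = 11.5635; S(2,+0) = 24.8500; S(2,+1) = 53.4025; S(2,+2) = 114.7617
Terminal payoffs V(N, j) = max(K - S_T, 0):
  V(2,-2) = 16.969089; V(2,-1) = 10.786452; V(2,+0) = 0.000000; V(2,+1) = 0.000000; V(2,+2) = 0.000000
Backward induction: V(k, j) = exp(-r*dt) * [p_u * V(k+1, j+1) + p_m * V(k+1, j) + p_d * V(k+1, j-1)]
  V(1,-1) = exp(-r*dt) * [p_u*0.000000 + p_m*10.786452 + p_d*16.969089] = 10.386458
  V(1,+0) = exp(-r*dt) * [p_u*0.000000 + p_m*0.000000 + p_d*10.786452] = 2.179602
  V(1,+1) = exp(-r*dt) * [p_u*0.000000 + p_m*0.000000 + p_d*0.000000] = 0.000000
  V(0,+0) = exp(-r*dt) * [p_u*0.000000 + p_m*2.179602 + p_d*10.386458] = 3.504676


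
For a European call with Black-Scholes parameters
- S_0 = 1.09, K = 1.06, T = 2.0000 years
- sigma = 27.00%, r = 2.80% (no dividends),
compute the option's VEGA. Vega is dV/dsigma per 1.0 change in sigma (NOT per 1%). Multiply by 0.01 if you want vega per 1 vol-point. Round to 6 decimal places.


Answer: Vega = 0.565236

Derivation:
d1 = 0.4106687312; d2 = 0.0288310694
phi(d1) = 0.3666810301; exp(-qT) = 1.0000000000; exp(-rT) = 0.9455391359
Vega = S * exp(-qT) * phi(d1) * sqrt(T) = 1.0900 * 1.0000000000 * 0.3666810301 * 1.4142135624 = 0.565236


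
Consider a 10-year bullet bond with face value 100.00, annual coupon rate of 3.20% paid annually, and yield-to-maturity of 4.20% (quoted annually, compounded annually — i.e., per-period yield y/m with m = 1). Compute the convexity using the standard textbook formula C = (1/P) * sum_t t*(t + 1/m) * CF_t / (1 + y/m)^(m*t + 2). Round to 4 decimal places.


Coupon per period c = face * coupon_rate / m = 3.200000
Periods per year m = 1; per-period yield y/m = 0.042000
Number of cashflows N = 10
Cashflows (t years, CF_t, discount factor 1/(1+y/m)^(m*t), PV):
  t = 1.0000: CF_t = 3.200000, DF = 0.959693, PV = 3.071017
  t = 2.0000: CF_t = 3.200000, DF = 0.921010, PV = 2.947233
  t = 3.0000: CF_t = 3.200000, DF = 0.883887, PV = 2.828439
  t = 4.0000: CF_t = 3.200000, DF = 0.848260, PV = 2.714433
  t = 5.0000: CF_t = 3.200000, DF = 0.814069, PV = 2.605022
  t = 6.0000: CF_t = 3.200000, DF = 0.781257, PV = 2.500021
  t = 7.0000: CF_t = 3.200000, DF = 0.749766, PV = 2.399252
  t = 8.0000: CF_t = 3.200000, DF = 0.719545, PV = 2.302546
  t = 9.0000: CF_t = 3.200000, DF = 0.690543, PV = 2.209737
  t = 10.0000: CF_t = 103.200000, DF = 0.662709, PV = 68.391560
Price P = sum_t PV_t = 91.969260
Convexity numerator sum_t t*(t + 1/m) * CF_t / (1+y/m)^(m*t + 2):
  t = 1.0000: term = 5.656878
  t = 2.0000: term = 16.286597
  t = 3.0000: term = 31.260263
  t = 4.0000: term = 50.000421
  t = 5.0000: term = 71.977573
  t = 6.0000: term = 96.706912
  t = 7.0000: term = 123.745249
  t = 8.0000: term = 152.688133
  t = 9.0000: term = 183.167146
  t = 10.0000: term = 6928.827589
Convexity = (1/P) * sum = 7660.316763 / 91.969260 = 83.292143

Answer: Convexity = 83.2921


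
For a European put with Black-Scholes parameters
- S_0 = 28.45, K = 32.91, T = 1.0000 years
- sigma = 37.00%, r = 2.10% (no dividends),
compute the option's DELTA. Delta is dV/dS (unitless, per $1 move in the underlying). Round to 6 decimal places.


Answer: Delta = -0.560341

Derivation:
d1 = -0.1518335200; d2 = -0.5218335200
phi(d1) = 0.3943701901; exp(-qT) = 1.0000000000; exp(-rT) = 0.9792189646
N(-d1) = 0.5603408782
Delta = -exp(-qT) * N(-d1) = -1.0000000000 * 0.5603408782 = -0.560341


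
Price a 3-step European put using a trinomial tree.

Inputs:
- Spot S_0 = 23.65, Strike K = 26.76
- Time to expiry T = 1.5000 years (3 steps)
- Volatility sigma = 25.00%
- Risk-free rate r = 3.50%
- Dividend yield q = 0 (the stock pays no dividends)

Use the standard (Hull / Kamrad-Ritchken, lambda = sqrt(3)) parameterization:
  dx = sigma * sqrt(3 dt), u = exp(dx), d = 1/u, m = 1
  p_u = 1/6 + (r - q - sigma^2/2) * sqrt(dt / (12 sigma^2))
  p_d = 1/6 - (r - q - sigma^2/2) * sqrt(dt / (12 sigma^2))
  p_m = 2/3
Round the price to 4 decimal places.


dt = T/N = 0.500000; dx = sigma*sqrt(3*dt) = 0.306186
u = exp(dx) = 1.358235; d = 1/u = 0.736250
p_u = 0.169729, p_m = 0.666667, p_d = 0.163605
Discount per step: exp(-r*dt) = 0.982652
Stock lattice S(k, j) with j the centered position index:
  k=0: S(0,+0) = 23.6500
  k=1: S(1,-1) = 17.4123; S(1,+0) = 23.6500; S(1,+1) = 32.1223
  k=2: S(2,-2) = 12.8198; S(2,-1) = 17.4123; S(2,+0) = 23.6500; S(2,+1) = 32.1223; S(2,+2) = 43.6296
  k=3: S(3,-3) = 9.4386; S(3,-2) = 12.8198; S(3,-1) = 17.4123; S(3,+0) = 23.6500; S(3,+1) = 32.1223; S(3,+2) = 43.6296; S(3,+3) = 59.2592
Terminal payoffs V(N, j) = max(K - S_T, 0):
  V(3,-3) = 17.321430; V(3,-2) = 13.940202; V(3,-1) = 9.347699; V(3,+0) = 3.110000; V(3,+1) = 0.000000; V(3,+2) = 0.000000; V(3,+3) = 0.000000
Backward induction: V(k, j) = exp(-r*dt) * [p_u * V(k+1, j+1) + p_m * V(k+1, j) + p_d * V(k+1, j-1)]
  V(2,-2) = exp(-r*dt) * [p_u*9.347699 + p_m*13.940202 + p_d*17.321430] = 13.476003
  V(2,-1) = exp(-r*dt) * [p_u*3.110000 + p_m*9.347699 + p_d*13.940202] = 8.883510
  V(2,+0) = exp(-r*dt) * [p_u*0.000000 + p_m*3.110000 + p_d*9.347699] = 3.540164
  V(2,+1) = exp(-r*dt) * [p_u*0.000000 + p_m*0.000000 + p_d*3.110000] = 0.499984
  V(2,+2) = exp(-r*dt) * [p_u*0.000000 + p_m*0.000000 + p_d*0.000000] = 0.000000
  V(1,-1) = exp(-r*dt) * [p_u*3.540164 + p_m*8.883510 + p_d*13.476003] = 8.576535
  V(1,+0) = exp(-r*dt) * [p_u*0.499984 + p_m*3.540164 + p_d*8.883510] = 3.830728
  V(1,+1) = exp(-r*dt) * [p_u*0.000000 + p_m*0.499984 + p_d*3.540164] = 0.896681
  V(0,+0) = exp(-r*dt) * [p_u*0.896681 + p_m*3.830728 + p_d*8.576535] = 4.037888

Answer: Price = V(0,0) = 4.0379


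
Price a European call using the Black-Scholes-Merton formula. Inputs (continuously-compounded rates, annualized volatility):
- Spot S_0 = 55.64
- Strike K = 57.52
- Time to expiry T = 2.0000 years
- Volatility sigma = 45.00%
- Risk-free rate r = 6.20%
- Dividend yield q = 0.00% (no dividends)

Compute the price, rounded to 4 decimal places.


Answer: Price = 15.8330

Derivation:
d1 = (ln(S/K) + (r - q + 0.5*sigma^2) * T) / (sigma * sqrt(T)) = 0.46082880
d2 = d1 - sigma * sqrt(T) = -0.17556730
exp(-rT) = 0.88337984; exp(-qT) = 1.00000000
C = S_0 * exp(-qT) * N(d1) - K * exp(-rT) * N(d2)
N(d1) = 0.67753928; N(d2) = 0.43031695
C = 55.6400 * 1.00000000 * 0.67753928 - 57.5200 * 0.88337984 * 0.43031695 = 15.8330


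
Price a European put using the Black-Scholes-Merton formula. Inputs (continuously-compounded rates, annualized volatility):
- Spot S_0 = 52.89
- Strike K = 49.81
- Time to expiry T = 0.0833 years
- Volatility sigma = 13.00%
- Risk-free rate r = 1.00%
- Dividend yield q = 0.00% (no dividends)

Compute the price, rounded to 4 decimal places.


d1 = (ln(S/K) + (r - q + 0.5*sigma^2) * T) / (sigma * sqrt(T)) = 1.64005796
d2 = d1 - sigma * sqrt(T) = 1.60253770
exp(-rT) = 0.99916735; exp(-qT) = 1.00000000
P = K * exp(-rT) * N(-d2) - S_0 * exp(-qT) * N(-d1)
N(-d1) = 0.05049656; N(-d2) = 0.05451838
P = 49.8100 * 0.99916735 * 0.05451838 - 52.8900 * 1.00000000 * 0.05049656 = 0.0425

Answer: Price = 0.0425


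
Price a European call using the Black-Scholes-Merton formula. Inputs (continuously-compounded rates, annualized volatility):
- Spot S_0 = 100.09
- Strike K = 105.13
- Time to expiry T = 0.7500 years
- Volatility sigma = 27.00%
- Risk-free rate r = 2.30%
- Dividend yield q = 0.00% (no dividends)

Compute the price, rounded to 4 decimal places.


Answer: Price = 7.9328

Derivation:
d1 = (ln(S/K) + (r - q + 0.5*sigma^2) * T) / (sigma * sqrt(T)) = -0.01941778
d2 = d1 - sigma * sqrt(T) = -0.25324464
exp(-rT) = 0.98289793; exp(-qT) = 1.00000000
C = S_0 * exp(-qT) * N(d1) - K * exp(-rT) * N(d2)
N(d1) = 0.49225391; N(d2) = 0.40003959
C = 100.0900 * 1.00000000 * 0.49225391 - 105.1300 * 0.98289793 * 0.40003959 = 7.9328


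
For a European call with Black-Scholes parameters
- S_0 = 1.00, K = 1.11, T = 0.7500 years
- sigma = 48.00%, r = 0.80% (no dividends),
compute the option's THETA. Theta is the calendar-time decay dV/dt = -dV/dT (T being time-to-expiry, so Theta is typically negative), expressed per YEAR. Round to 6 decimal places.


d1 = -0.0287713253; d2 = -0.4444635191
phi(d1) = 0.3987771945; exp(-qT) = 1.0000000000; exp(-rT) = 0.9940179641
Theta = -S*exp(-qT)*phi(d1)*sigma/(2*sqrt(T)) - r*K*exp(-rT)*N(d2) + q*S*exp(-qT)*N(d1)
N(d1) = 0.4885234853; N(d2) = 0.3283537493; sqrt(T) = 0.8660254038
Term 1 = -1.0000 * 1.0000000000 * 0.3987771945 * 0.4800 / (2 * 0.8660254038) = -0.1105123779
Term 2 = -0.0080 * 1.1100 * 0.9940179641 * 0.3283537493 = -0.0028983390
Term 3 = 0 (no dividend yield, q = 0)
Theta = -0.1105123779 + (-0.0028983390) + (0.0000000000) = -0.113411

Answer: Theta = -0.113411


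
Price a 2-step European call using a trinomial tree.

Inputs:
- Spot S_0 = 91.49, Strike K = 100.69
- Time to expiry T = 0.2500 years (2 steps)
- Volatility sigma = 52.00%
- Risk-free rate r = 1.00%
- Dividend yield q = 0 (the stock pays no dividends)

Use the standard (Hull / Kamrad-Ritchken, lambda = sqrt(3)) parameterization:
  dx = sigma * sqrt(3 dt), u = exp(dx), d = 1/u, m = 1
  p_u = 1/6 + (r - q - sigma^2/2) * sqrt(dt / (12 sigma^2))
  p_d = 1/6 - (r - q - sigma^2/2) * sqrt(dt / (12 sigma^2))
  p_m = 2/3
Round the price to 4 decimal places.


dt = T/N = 0.125000; dx = sigma*sqrt(3*dt) = 0.318434
u = exp(dx) = 1.374972; d = 1/u = 0.727287
p_u = 0.142093, p_m = 0.666667, p_d = 0.191240
Discount per step: exp(-r*dt) = 0.998751
Stock lattice S(k, j) with j the centered position index:
  k=0: S(0,+0) = 91.4900
  k=1: S(1,-1) = 66.5395; S(1,+0) = 91.4900; S(1,+1) = 125.7962
  k=2: S(2,-2) = 48.3933; S(2,-1) = 66.5395; S(2,+0) = 91.4900; S(2,+1) = 125.7962; S(2,+2) = 172.9663
Terminal payoffs V(N, j) = max(S_T - K, 0):
  V(2,-2) = 0.000000; V(2,-1) = 0.000000; V(2,+0) = 0.000000; V(2,+1) = 25.106226; V(2,+2) = 72.276340
Backward induction: V(k, j) = exp(-r*dt) * [p_u * V(k+1, j+1) + p_m * V(k+1, j) + p_d * V(k+1, j-1)]
  V(1,-1) = exp(-r*dt) * [p_u*0.000000 + p_m*0.000000 + p_d*0.000000] = 0.000000
  V(1,+0) = exp(-r*dt) * [p_u*25.106226 + p_m*0.000000 + p_d*0.000000] = 3.562969
  V(1,+1) = exp(-r*dt) * [p_u*72.276340 + p_m*25.106226 + p_d*0.000000] = 26.973726
  V(0,+0) = exp(-r*dt) * [p_u*26.973726 + p_m*3.562969 + p_d*0.000000] = 6.200342

Answer: Price = V(0,0) = 6.2003


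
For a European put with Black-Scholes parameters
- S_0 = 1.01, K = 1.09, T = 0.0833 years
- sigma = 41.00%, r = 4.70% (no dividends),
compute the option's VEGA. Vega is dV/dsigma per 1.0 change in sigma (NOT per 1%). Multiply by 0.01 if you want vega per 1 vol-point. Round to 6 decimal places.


d1 = -0.5519240435; d2 = -0.6702571749
phi(d1) = 0.3425805015; exp(-qT) = 1.0000000000; exp(-rT) = 0.9960925540
Vega = S * exp(-qT) * phi(d1) * sqrt(T) = 1.0100 * 1.0000000000 * 0.3425805015 * 0.2886173938 = 0.099863

Answer: Vega = 0.099863


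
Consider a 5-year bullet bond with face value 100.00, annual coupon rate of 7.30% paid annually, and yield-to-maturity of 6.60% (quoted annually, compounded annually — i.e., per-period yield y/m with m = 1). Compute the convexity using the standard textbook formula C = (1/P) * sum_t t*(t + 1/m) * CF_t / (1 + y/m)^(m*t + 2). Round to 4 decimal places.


Coupon per period c = face * coupon_rate / m = 7.300000
Periods per year m = 1; per-period yield y/m = 0.066000
Number of cashflows N = 5
Cashflows (t years, CF_t, discount factor 1/(1+y/m)^(m*t), PV):
  t = 1.0000: CF_t = 7.300000, DF = 0.938086, PV = 6.848030
  t = 2.0000: CF_t = 7.300000, DF = 0.880006, PV = 6.424043
  t = 3.0000: CF_t = 7.300000, DF = 0.825521, PV = 6.026307
  t = 4.0000: CF_t = 7.300000, DF = 0.774410, PV = 5.653196
  t = 5.0000: CF_t = 107.300000, DF = 0.726464, PV = 77.949565
Price P = sum_t PV_t = 102.901142
Convexity numerator sum_t t*(t + 1/m) * CF_t / (1+y/m)^(m*t + 2):
  t = 1.0000: term = 12.052614
  t = 2.0000: term = 33.919176
  t = 3.0000: term = 63.638229
  t = 4.0000: term = 99.496918
  t = 5.0000: term = 2057.882357
Convexity = (1/P) * sum = 2266.989293 / 102.901142 = 22.030750

Answer: Convexity = 22.0307


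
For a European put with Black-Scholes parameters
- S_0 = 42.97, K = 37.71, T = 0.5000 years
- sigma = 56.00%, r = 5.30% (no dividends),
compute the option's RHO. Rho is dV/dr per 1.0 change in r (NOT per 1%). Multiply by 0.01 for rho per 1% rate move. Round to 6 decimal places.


d1 = 0.5946689402; d2 = 0.1986891428
phi(d1) = 0.3342874232; exp(-qT) = 1.0000000000; exp(-rT) = 0.9738480438
N(-d2) = 0.4212529588
Rho = -K*T*exp(-rT)*N(-d2) = -37.7100 * 0.5000 * 0.9738480438 * 0.4212529588 = -7.735007

Answer: Rho = -7.735007


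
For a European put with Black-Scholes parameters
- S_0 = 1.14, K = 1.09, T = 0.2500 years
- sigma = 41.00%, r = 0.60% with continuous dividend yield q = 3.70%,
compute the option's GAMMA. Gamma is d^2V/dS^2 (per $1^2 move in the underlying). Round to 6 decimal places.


Answer: Gamma = 1.624741

Derivation:
d1 = 0.2834783715; d2 = 0.0784783715
phi(d1) = 0.3832305446; exp(-qT) = 0.9907926496; exp(-rT) = 0.9985011244
Gamma = exp(-qT) * phi(d1) / (S * sigma * sqrt(T)) = 0.9907926496 * 0.3832305446 / (1.1400 * 0.4100 * 0.5000000000) = 1.624741


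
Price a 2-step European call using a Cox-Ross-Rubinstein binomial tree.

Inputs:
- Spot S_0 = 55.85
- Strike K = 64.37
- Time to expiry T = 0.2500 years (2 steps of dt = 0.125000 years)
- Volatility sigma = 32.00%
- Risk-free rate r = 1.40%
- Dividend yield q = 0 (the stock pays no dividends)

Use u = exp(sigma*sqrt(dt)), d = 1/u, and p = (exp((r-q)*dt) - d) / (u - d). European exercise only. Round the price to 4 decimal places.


dt = T/N = 0.125000
u = exp(sigma*sqrt(dt)) = 1.119785; d = 1/u = 0.893028
p = (exp((r-q)*dt) - d) / (u - d) = 0.479470
Discount per step: exp(-r*dt) = 0.998252
Stock lattice S(k, i) with i counting down-moves:
  k=0: S(0,0) = 55.8500
  k=1: S(1,0) = 62.5400; S(1,1) = 49.8756
  k=2: S(2,0) = 70.0314; S(2,1) = 55.8500; S(2,2) = 44.5403
Terminal payoffs V(N, i) = max(S_T - K, 0):
  V(2,0) = 5.661399; V(2,1) = 0.000000; V(2,2) = 0.000000
Backward induction: V(k, i) = exp(-r*dt) * [p * V(k+1, i) + (1-p) * V(k+1, i+1)].
  V(1,0) = exp(-r*dt) * [p*5.661399 + (1-p)*0.000000] = 2.709725
  V(1,1) = exp(-r*dt) * [p*0.000000 + (1-p)*0.000000] = 0.000000
  V(0,0) = exp(-r*dt) * [p*2.709725 + (1-p)*0.000000] = 1.296961

Answer: Price = V(0,0) = 1.2970


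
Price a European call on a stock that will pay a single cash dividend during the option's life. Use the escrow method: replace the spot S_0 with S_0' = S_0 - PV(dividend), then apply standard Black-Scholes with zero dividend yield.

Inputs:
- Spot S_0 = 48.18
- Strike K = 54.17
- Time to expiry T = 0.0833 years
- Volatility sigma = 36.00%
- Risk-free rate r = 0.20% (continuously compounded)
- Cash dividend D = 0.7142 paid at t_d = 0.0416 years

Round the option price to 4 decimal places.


Answer: Price = 0.2554

Derivation:
PV(D) = D * exp(-r * t_d) = 0.7142 * 0.99991680 = 0.71414058
S_0' = S_0 - PV(D) = 48.1800 - 0.71414058 = 47.46585942
d1 = (ln(S_0'/K) + (r + sigma^2/2)*T) / (sigma*sqrt(T)) = -1.21799183
d2 = d1 - sigma*sqrt(T) = -1.32189409
exp(-rT) = 0.99983341
N(d1) = 0.11161354; N(d2) = 0.09310171
C = S_0' * N(d1) - K * exp(-rT) * N(d2) = 47.46585942 * 0.11161354 - 54.1700 * 0.99983341 * 0.09310171 = 0.2554


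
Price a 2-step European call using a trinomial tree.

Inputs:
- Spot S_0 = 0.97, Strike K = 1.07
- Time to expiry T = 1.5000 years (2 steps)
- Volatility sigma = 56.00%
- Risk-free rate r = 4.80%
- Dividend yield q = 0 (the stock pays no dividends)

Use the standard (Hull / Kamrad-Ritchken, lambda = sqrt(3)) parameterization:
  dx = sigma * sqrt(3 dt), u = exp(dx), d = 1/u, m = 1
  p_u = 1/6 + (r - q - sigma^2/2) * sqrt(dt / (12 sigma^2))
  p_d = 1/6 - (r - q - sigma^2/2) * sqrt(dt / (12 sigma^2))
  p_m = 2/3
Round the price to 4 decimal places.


dt = T/N = 0.750000; dx = sigma*sqrt(3*dt) = 0.840000
u = exp(dx) = 2.316367; d = 1/u = 0.431711
p_u = 0.118095, p_m = 0.666667, p_d = 0.215238
Discount per step: exp(-r*dt) = 0.964640
Stock lattice S(k, j) with j the centered position index:
  k=0: S(0,+0) = 0.9700
  k=1: S(1,-1) = 0.4188; S(1,+0) = 0.9700; S(1,+1) = 2.2469
  k=2: S(2,-2) = 0.1808; S(2,-1) = 0.4188; S(2,+0) = 0.9700; S(2,+1) = 2.2469; S(2,+2) = 5.2046
Terminal payoffs V(N, j) = max(S_T - K, 0):
  V(2,-2) = 0.000000; V(2,-1) = 0.000000; V(2,+0) = 0.000000; V(2,+1) = 1.176876; V(2,+2) = 4.134589
Backward induction: V(k, j) = exp(-r*dt) * [p_u * V(k+1, j+1) + p_m * V(k+1, j) + p_d * V(k+1, j-1)]
  V(1,-1) = exp(-r*dt) * [p_u*0.000000 + p_m*0.000000 + p_d*0.000000] = 0.000000
  V(1,+0) = exp(-r*dt) * [p_u*1.176876 + p_m*0.000000 + p_d*0.000000] = 0.134069
  V(1,+1) = exp(-r*dt) * [p_u*4.134589 + p_m*1.176876 + p_d*0.000000] = 1.227851
  V(0,+0) = exp(-r*dt) * [p_u*1.227851 + p_m*0.134069 + p_d*0.000000] = 0.226095

Answer: Price = V(0,0) = 0.2261


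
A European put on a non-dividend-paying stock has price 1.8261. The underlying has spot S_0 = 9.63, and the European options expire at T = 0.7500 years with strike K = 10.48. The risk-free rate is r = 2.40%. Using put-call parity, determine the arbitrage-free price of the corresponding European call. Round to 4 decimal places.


Answer: Call price = 1.1631

Derivation:
Put-call parity: C - P = S_0 * exp(-qT) - K * exp(-rT).
S_0 * exp(-qT) = 9.6300 * 1.00000000 = 9.63000000
K * exp(-rT) = 10.4800 * 0.98216103 = 10.29304762
C = P + S*exp(-qT) - K*exp(-rT)
C = 1.8261 + 9.63000000 - 10.29304762 = 1.1631
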